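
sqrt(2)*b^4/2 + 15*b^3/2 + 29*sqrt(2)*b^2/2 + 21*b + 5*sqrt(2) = (b + sqrt(2))^2*(b + 5*sqrt(2))*(sqrt(2)*b/2 + 1/2)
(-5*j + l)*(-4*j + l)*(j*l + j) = 20*j^3*l + 20*j^3 - 9*j^2*l^2 - 9*j^2*l + j*l^3 + j*l^2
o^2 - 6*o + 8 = (o - 4)*(o - 2)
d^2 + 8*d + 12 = (d + 2)*(d + 6)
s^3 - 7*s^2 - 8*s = s*(s - 8)*(s + 1)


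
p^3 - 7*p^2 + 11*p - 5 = (p - 5)*(p - 1)^2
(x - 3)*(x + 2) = x^2 - x - 6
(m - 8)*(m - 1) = m^2 - 9*m + 8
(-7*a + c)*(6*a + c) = -42*a^2 - a*c + c^2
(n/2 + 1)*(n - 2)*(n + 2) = n^3/2 + n^2 - 2*n - 4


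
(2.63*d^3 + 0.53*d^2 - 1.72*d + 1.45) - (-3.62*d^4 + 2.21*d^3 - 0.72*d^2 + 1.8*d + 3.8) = 3.62*d^4 + 0.42*d^3 + 1.25*d^2 - 3.52*d - 2.35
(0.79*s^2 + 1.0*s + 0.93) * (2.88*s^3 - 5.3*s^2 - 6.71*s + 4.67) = 2.2752*s^5 - 1.307*s^4 - 7.9225*s^3 - 7.9497*s^2 - 1.5703*s + 4.3431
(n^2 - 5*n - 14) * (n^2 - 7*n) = n^4 - 12*n^3 + 21*n^2 + 98*n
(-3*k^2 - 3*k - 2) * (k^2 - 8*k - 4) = -3*k^4 + 21*k^3 + 34*k^2 + 28*k + 8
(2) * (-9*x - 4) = -18*x - 8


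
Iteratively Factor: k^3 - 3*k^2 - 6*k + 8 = (k + 2)*(k^2 - 5*k + 4) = (k - 1)*(k + 2)*(k - 4)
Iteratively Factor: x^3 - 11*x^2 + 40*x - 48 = (x - 4)*(x^2 - 7*x + 12) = (x - 4)^2*(x - 3)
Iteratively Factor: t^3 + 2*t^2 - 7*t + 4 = (t - 1)*(t^2 + 3*t - 4) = (t - 1)*(t + 4)*(t - 1)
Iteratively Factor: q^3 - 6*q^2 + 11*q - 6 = (q - 2)*(q^2 - 4*q + 3) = (q - 2)*(q - 1)*(q - 3)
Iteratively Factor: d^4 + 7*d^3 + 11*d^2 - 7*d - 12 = (d + 3)*(d^3 + 4*d^2 - d - 4) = (d + 1)*(d + 3)*(d^2 + 3*d - 4) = (d + 1)*(d + 3)*(d + 4)*(d - 1)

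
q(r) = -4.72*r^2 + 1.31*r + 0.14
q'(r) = 1.31 - 9.44*r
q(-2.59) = -34.92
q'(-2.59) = 25.76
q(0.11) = 0.23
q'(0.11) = 0.27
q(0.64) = -0.95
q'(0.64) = -4.73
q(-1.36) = -10.37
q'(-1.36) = 14.15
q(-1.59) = -13.88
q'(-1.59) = 16.32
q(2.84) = -34.21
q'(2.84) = -25.50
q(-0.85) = -4.38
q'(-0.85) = 9.33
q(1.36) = -6.81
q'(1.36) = -11.53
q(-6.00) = -177.64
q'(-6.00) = 57.95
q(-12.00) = -695.26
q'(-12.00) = 114.59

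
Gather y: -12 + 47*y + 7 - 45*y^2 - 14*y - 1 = -45*y^2 + 33*y - 6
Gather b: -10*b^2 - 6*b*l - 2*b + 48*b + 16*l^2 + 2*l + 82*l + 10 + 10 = -10*b^2 + b*(46 - 6*l) + 16*l^2 + 84*l + 20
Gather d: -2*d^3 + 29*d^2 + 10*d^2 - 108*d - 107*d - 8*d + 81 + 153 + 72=-2*d^3 + 39*d^2 - 223*d + 306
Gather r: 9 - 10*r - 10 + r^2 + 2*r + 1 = r^2 - 8*r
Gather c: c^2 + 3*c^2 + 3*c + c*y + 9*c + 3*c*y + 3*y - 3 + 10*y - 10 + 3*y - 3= 4*c^2 + c*(4*y + 12) + 16*y - 16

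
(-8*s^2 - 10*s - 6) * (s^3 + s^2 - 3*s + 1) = -8*s^5 - 18*s^4 + 8*s^3 + 16*s^2 + 8*s - 6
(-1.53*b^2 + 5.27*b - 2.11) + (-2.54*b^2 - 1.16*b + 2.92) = -4.07*b^2 + 4.11*b + 0.81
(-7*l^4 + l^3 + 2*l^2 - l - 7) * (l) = -7*l^5 + l^4 + 2*l^3 - l^2 - 7*l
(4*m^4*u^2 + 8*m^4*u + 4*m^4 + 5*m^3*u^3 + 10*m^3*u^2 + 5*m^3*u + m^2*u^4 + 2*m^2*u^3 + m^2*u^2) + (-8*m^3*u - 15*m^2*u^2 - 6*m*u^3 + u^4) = 4*m^4*u^2 + 8*m^4*u + 4*m^4 + 5*m^3*u^3 + 10*m^3*u^2 - 3*m^3*u + m^2*u^4 + 2*m^2*u^3 - 14*m^2*u^2 - 6*m*u^3 + u^4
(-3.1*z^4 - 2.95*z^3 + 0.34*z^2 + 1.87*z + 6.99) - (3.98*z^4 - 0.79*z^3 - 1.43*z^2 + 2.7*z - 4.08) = -7.08*z^4 - 2.16*z^3 + 1.77*z^2 - 0.83*z + 11.07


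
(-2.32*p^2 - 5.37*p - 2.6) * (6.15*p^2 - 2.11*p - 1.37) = -14.268*p^4 - 28.1303*p^3 - 1.4809*p^2 + 12.8429*p + 3.562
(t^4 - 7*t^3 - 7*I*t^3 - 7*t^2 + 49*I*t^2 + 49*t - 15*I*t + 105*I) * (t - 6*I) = t^5 - 7*t^4 - 13*I*t^4 - 49*t^3 + 91*I*t^3 + 343*t^2 + 27*I*t^2 - 90*t - 189*I*t + 630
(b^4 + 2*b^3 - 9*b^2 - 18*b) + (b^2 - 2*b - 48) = b^4 + 2*b^3 - 8*b^2 - 20*b - 48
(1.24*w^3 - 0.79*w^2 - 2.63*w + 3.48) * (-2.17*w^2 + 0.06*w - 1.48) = -2.6908*w^5 + 1.7887*w^4 + 3.8245*w^3 - 6.5402*w^2 + 4.1012*w - 5.1504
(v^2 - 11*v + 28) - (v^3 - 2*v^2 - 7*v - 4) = -v^3 + 3*v^2 - 4*v + 32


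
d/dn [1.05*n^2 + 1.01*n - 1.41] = 2.1*n + 1.01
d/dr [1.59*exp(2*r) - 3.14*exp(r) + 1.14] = (3.18*exp(r) - 3.14)*exp(r)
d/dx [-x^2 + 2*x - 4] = 2 - 2*x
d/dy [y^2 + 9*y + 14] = 2*y + 9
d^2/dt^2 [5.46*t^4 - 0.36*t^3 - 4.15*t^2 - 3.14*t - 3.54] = 65.52*t^2 - 2.16*t - 8.3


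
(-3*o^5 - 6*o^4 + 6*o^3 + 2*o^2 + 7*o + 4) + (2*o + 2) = -3*o^5 - 6*o^4 + 6*o^3 + 2*o^2 + 9*o + 6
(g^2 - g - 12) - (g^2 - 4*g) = 3*g - 12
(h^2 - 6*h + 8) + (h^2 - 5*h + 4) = 2*h^2 - 11*h + 12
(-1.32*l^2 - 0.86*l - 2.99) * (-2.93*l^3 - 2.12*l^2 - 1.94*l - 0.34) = 3.8676*l^5 + 5.3182*l^4 + 13.1447*l^3 + 8.456*l^2 + 6.093*l + 1.0166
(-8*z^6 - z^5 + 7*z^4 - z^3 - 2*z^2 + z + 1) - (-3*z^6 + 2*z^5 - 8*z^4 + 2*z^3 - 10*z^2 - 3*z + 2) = -5*z^6 - 3*z^5 + 15*z^4 - 3*z^3 + 8*z^2 + 4*z - 1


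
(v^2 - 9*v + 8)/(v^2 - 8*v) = (v - 1)/v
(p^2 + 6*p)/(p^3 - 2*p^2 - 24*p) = (p + 6)/(p^2 - 2*p - 24)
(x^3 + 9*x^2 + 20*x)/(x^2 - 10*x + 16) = x*(x^2 + 9*x + 20)/(x^2 - 10*x + 16)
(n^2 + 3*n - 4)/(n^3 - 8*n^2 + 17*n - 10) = (n + 4)/(n^2 - 7*n + 10)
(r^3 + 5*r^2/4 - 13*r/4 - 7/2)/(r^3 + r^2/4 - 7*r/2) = (r + 1)/r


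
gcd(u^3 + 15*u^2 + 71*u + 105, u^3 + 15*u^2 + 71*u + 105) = u^3 + 15*u^2 + 71*u + 105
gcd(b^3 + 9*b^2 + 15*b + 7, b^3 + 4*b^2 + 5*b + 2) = b^2 + 2*b + 1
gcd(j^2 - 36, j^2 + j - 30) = j + 6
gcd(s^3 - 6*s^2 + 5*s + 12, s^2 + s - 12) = s - 3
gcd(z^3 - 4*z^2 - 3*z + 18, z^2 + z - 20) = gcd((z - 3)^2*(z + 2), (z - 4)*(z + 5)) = 1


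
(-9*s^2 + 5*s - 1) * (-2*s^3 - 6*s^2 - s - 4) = 18*s^5 + 44*s^4 - 19*s^3 + 37*s^2 - 19*s + 4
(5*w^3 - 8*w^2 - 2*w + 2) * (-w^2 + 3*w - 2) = -5*w^5 + 23*w^4 - 32*w^3 + 8*w^2 + 10*w - 4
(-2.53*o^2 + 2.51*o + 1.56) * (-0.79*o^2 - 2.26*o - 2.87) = 1.9987*o^4 + 3.7349*o^3 + 0.356100000000001*o^2 - 10.7293*o - 4.4772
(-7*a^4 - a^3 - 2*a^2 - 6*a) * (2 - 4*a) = 28*a^5 - 10*a^4 + 6*a^3 + 20*a^2 - 12*a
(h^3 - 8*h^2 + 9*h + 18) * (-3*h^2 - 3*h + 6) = -3*h^5 + 21*h^4 + 3*h^3 - 129*h^2 + 108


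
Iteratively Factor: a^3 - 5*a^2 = (a - 5)*(a^2) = a*(a - 5)*(a)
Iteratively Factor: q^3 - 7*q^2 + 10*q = (q - 2)*(q^2 - 5*q) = q*(q - 2)*(q - 5)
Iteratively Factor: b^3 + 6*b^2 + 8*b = (b + 2)*(b^2 + 4*b) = (b + 2)*(b + 4)*(b)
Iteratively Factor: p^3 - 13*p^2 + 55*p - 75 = (p - 5)*(p^2 - 8*p + 15) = (p - 5)^2*(p - 3)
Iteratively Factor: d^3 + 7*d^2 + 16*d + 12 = (d + 2)*(d^2 + 5*d + 6) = (d + 2)^2*(d + 3)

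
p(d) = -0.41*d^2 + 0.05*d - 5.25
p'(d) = 0.05 - 0.82*d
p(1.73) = -6.39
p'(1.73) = -1.37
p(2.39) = -7.47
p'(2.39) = -1.91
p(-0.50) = -5.38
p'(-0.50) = 0.46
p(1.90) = -6.64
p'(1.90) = -1.51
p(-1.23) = -5.93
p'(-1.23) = 1.06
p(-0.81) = -5.56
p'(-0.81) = 0.71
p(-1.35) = -6.06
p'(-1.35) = 1.16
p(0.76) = -5.45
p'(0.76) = -0.57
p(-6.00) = -20.31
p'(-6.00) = 4.97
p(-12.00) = -64.89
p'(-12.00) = 9.89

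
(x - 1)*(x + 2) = x^2 + x - 2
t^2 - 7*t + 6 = (t - 6)*(t - 1)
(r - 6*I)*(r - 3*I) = r^2 - 9*I*r - 18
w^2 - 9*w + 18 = (w - 6)*(w - 3)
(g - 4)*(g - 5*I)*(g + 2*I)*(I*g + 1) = I*g^4 + 4*g^3 - 4*I*g^3 - 16*g^2 + 7*I*g^2 + 10*g - 28*I*g - 40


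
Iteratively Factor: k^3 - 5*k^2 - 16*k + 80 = (k + 4)*(k^2 - 9*k + 20) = (k - 5)*(k + 4)*(k - 4)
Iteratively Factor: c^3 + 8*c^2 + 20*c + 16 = (c + 2)*(c^2 + 6*c + 8) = (c + 2)^2*(c + 4)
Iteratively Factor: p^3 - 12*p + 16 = (p - 2)*(p^2 + 2*p - 8) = (p - 2)^2*(p + 4)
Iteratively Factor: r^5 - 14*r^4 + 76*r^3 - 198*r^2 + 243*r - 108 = (r - 3)*(r^4 - 11*r^3 + 43*r^2 - 69*r + 36) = (r - 3)^2*(r^3 - 8*r^2 + 19*r - 12) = (r - 4)*(r - 3)^2*(r^2 - 4*r + 3) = (r - 4)*(r - 3)^3*(r - 1)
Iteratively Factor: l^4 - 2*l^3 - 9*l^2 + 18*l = (l - 2)*(l^3 - 9*l) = (l - 2)*(l + 3)*(l^2 - 3*l) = l*(l - 2)*(l + 3)*(l - 3)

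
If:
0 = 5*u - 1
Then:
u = 1/5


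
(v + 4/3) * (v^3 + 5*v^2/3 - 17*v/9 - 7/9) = v^4 + 3*v^3 + v^2/3 - 89*v/27 - 28/27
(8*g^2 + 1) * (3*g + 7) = 24*g^3 + 56*g^2 + 3*g + 7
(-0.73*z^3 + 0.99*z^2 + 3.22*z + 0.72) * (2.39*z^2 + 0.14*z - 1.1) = -1.7447*z^5 + 2.2639*z^4 + 8.6374*z^3 + 1.0826*z^2 - 3.4412*z - 0.792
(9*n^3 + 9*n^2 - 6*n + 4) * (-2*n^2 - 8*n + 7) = -18*n^5 - 90*n^4 + 3*n^3 + 103*n^2 - 74*n + 28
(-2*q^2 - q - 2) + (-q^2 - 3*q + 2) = -3*q^2 - 4*q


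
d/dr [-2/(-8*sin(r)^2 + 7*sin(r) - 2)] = 2*(7 - 16*sin(r))*cos(r)/(8*sin(r)^2 - 7*sin(r) + 2)^2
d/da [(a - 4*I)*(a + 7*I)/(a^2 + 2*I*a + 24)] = -I/(a^2 + 12*I*a - 36)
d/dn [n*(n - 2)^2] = (n - 2)*(3*n - 2)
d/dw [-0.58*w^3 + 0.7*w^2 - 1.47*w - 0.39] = -1.74*w^2 + 1.4*w - 1.47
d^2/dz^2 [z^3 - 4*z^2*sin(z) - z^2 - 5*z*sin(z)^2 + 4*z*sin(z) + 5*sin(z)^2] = 4*z^2*sin(z) - 4*z*sin(z) - 16*z*cos(z) - 10*z*cos(2*z) + 6*z + 8*sqrt(2)*cos(z + pi/4) + 10*sqrt(2)*cos(2*z + pi/4) - 2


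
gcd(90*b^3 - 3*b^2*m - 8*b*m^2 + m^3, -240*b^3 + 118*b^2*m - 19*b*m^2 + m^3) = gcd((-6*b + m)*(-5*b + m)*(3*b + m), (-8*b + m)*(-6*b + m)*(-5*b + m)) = 30*b^2 - 11*b*m + m^2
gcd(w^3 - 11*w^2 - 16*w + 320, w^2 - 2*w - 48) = w - 8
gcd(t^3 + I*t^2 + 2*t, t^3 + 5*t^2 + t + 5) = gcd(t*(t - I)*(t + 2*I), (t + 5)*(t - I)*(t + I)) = t - I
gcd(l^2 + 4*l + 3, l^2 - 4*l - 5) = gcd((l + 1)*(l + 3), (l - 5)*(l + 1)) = l + 1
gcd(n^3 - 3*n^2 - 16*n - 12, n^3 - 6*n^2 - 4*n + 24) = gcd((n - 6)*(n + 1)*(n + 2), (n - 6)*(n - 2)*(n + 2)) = n^2 - 4*n - 12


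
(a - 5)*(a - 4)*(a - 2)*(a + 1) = a^4 - 10*a^3 + 27*a^2 - 2*a - 40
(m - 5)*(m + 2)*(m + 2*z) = m^3 + 2*m^2*z - 3*m^2 - 6*m*z - 10*m - 20*z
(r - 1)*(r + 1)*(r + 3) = r^3 + 3*r^2 - r - 3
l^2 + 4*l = l*(l + 4)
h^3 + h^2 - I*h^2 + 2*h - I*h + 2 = (h + 1)*(h - 2*I)*(h + I)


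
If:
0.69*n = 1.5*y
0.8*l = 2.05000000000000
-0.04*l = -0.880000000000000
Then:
No Solution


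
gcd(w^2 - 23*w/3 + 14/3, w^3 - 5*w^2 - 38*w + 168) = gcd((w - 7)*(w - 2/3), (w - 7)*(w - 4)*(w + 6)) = w - 7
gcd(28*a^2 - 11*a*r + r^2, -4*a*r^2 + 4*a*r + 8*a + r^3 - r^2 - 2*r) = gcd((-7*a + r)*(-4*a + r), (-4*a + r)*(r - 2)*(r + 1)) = -4*a + r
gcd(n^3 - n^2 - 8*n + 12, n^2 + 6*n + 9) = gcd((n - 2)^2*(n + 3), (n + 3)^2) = n + 3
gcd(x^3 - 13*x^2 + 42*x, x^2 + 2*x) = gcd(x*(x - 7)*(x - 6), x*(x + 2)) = x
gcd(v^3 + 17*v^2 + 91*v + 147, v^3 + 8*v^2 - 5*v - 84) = v + 7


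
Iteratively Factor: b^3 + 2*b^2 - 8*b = (b - 2)*(b^2 + 4*b) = (b - 2)*(b + 4)*(b)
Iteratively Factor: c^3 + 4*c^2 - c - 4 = (c + 1)*(c^2 + 3*c - 4) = (c - 1)*(c + 1)*(c + 4)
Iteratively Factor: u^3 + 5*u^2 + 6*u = (u)*(u^2 + 5*u + 6) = u*(u + 2)*(u + 3)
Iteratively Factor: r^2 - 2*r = (r - 2)*(r)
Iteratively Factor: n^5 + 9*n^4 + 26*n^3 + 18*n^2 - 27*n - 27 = (n - 1)*(n^4 + 10*n^3 + 36*n^2 + 54*n + 27) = (n - 1)*(n + 3)*(n^3 + 7*n^2 + 15*n + 9) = (n - 1)*(n + 3)^2*(n^2 + 4*n + 3) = (n - 1)*(n + 1)*(n + 3)^2*(n + 3)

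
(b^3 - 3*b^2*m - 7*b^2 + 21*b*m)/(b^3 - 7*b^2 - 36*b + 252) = b*(b - 3*m)/(b^2 - 36)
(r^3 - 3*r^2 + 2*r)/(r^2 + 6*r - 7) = r*(r - 2)/(r + 7)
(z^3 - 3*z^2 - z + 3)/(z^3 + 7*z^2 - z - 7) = (z - 3)/(z + 7)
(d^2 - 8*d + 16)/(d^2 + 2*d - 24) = (d - 4)/(d + 6)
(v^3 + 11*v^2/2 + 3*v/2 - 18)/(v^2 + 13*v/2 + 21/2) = (2*v^2 + 5*v - 12)/(2*v + 7)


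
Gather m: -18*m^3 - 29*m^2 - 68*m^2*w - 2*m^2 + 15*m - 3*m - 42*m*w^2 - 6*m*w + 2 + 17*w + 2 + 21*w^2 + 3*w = -18*m^3 + m^2*(-68*w - 31) + m*(-42*w^2 - 6*w + 12) + 21*w^2 + 20*w + 4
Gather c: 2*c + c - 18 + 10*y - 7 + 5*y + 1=3*c + 15*y - 24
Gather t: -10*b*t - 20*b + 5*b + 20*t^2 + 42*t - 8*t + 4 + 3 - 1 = -15*b + 20*t^2 + t*(34 - 10*b) + 6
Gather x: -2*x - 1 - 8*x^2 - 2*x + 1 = -8*x^2 - 4*x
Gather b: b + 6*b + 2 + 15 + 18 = 7*b + 35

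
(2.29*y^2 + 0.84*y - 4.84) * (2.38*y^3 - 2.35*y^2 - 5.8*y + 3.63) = 5.4502*y^5 - 3.3823*y^4 - 26.7752*y^3 + 14.8147*y^2 + 31.1212*y - 17.5692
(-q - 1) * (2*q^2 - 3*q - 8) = -2*q^3 + q^2 + 11*q + 8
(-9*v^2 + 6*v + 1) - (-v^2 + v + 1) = -8*v^2 + 5*v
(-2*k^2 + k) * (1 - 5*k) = 10*k^3 - 7*k^2 + k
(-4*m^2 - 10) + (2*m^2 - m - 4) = -2*m^2 - m - 14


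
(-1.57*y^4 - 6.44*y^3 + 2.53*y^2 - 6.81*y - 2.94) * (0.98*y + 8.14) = -1.5386*y^5 - 19.091*y^4 - 49.9422*y^3 + 13.9204*y^2 - 58.3146*y - 23.9316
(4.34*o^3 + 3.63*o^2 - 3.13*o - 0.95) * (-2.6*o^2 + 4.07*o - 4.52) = -11.284*o^5 + 8.2258*o^4 + 3.2953*o^3 - 26.6767*o^2 + 10.2811*o + 4.294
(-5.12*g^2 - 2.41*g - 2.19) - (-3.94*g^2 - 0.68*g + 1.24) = -1.18*g^2 - 1.73*g - 3.43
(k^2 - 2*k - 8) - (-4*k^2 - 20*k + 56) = 5*k^2 + 18*k - 64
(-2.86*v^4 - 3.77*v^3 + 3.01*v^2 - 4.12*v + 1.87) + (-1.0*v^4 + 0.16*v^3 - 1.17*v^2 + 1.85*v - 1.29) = -3.86*v^4 - 3.61*v^3 + 1.84*v^2 - 2.27*v + 0.58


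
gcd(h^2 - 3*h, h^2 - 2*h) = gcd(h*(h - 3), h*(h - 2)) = h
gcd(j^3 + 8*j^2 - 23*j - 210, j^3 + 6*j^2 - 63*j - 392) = j + 7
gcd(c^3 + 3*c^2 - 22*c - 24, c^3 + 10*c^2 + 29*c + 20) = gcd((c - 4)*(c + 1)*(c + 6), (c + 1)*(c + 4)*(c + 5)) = c + 1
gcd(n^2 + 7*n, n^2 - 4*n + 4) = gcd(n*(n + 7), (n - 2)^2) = 1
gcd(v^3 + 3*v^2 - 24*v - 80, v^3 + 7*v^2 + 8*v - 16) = v^2 + 8*v + 16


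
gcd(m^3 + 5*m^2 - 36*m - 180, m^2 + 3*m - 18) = m + 6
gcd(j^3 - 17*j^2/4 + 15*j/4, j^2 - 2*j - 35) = 1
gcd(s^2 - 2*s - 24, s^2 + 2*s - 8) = s + 4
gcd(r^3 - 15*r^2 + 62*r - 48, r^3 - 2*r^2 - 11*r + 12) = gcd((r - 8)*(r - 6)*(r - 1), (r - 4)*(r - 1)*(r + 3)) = r - 1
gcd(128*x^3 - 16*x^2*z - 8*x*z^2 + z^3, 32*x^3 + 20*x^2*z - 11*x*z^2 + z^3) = 32*x^2 - 12*x*z + z^2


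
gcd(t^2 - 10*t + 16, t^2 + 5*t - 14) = t - 2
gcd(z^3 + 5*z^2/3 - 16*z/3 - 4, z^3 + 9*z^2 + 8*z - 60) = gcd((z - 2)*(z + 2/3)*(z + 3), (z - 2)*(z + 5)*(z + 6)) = z - 2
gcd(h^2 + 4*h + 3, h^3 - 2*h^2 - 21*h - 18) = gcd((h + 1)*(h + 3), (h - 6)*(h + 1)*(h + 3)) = h^2 + 4*h + 3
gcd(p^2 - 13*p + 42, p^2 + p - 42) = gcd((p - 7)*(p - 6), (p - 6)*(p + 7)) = p - 6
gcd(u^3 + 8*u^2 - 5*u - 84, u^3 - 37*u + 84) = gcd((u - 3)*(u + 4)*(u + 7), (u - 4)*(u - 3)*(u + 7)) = u^2 + 4*u - 21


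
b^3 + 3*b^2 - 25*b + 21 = (b - 3)*(b - 1)*(b + 7)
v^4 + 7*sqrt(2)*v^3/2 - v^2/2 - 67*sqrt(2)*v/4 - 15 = (v - 3*sqrt(2)/2)*(v + sqrt(2)/2)*(v + 2*sqrt(2))*(v + 5*sqrt(2)/2)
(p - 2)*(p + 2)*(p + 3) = p^3 + 3*p^2 - 4*p - 12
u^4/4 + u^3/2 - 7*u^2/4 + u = u*(u/4 + 1)*(u - 1)^2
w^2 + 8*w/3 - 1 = (w - 1/3)*(w + 3)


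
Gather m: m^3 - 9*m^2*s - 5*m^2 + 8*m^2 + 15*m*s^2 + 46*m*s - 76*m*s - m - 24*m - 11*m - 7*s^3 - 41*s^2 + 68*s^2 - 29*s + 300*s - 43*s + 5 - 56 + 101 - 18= m^3 + m^2*(3 - 9*s) + m*(15*s^2 - 30*s - 36) - 7*s^3 + 27*s^2 + 228*s + 32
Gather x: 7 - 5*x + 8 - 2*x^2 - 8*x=-2*x^2 - 13*x + 15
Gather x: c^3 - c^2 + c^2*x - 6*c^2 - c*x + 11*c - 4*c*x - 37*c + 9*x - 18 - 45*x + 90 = c^3 - 7*c^2 - 26*c + x*(c^2 - 5*c - 36) + 72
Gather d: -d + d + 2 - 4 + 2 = 0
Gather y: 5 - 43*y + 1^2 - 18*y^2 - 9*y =-18*y^2 - 52*y + 6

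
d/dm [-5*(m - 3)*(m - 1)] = 20 - 10*m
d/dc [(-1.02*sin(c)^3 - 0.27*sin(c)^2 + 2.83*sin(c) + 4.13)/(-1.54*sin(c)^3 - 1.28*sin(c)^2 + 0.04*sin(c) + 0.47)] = (0.8898*sin(c)^4 + 8.6348*sin(c)^3 + 21.254*sin(c)^2 + 10.319*sin(c) + 1.1649)*cos(c)/(2.3716*sin(c)^6 + 3.9424*sin(c)^5 + 1.5152*sin(c)^4 - 1.55*sin(c)^3 - 1.2016*sin(c)^2 + 0.0376*sin(c) + 0.2209)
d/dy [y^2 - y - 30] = 2*y - 1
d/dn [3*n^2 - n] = 6*n - 1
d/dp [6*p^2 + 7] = 12*p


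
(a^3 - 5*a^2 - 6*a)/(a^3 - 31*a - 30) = a/(a + 5)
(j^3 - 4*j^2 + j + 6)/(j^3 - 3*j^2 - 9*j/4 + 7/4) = 4*(j^2 - 5*j + 6)/(4*j^2 - 16*j + 7)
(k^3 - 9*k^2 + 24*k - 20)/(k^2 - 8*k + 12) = (k^2 - 7*k + 10)/(k - 6)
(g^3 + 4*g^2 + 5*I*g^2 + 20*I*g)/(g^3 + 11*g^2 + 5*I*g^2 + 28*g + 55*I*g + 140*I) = g/(g + 7)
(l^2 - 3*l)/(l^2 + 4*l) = (l - 3)/(l + 4)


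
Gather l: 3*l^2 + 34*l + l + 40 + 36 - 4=3*l^2 + 35*l + 72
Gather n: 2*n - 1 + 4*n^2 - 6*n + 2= 4*n^2 - 4*n + 1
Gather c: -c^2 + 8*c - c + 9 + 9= -c^2 + 7*c + 18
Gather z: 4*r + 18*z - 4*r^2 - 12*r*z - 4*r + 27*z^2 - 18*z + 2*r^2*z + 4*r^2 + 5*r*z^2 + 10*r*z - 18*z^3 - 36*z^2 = -18*z^3 + z^2*(5*r - 9) + z*(2*r^2 - 2*r)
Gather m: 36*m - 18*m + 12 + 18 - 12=18*m + 18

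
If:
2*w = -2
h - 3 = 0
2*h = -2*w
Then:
No Solution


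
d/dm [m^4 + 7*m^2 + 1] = 4*m^3 + 14*m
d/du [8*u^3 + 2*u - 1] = 24*u^2 + 2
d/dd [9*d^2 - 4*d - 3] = 18*d - 4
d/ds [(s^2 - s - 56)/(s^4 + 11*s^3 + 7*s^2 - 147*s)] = 2*(-s^3 + 10*s^2 + 32*s - 84)/(s^2*(s^4 + 8*s^3 - 26*s^2 - 168*s + 441))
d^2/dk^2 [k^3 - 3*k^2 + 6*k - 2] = 6*k - 6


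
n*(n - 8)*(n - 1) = n^3 - 9*n^2 + 8*n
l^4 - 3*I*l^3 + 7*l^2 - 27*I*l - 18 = (l - 3*I)*(l - 2*I)*(l - I)*(l + 3*I)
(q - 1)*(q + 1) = q^2 - 1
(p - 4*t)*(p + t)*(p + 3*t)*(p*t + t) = p^4*t + p^3*t - 13*p^2*t^3 - 12*p*t^4 - 13*p*t^3 - 12*t^4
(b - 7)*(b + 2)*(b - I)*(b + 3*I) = b^4 - 5*b^3 + 2*I*b^3 - 11*b^2 - 10*I*b^2 - 15*b - 28*I*b - 42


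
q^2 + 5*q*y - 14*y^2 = (q - 2*y)*(q + 7*y)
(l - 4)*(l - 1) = l^2 - 5*l + 4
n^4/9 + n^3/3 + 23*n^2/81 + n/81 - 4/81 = (n/3 + 1/3)^2*(n - 1/3)*(n + 4/3)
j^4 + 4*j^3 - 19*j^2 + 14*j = j*(j - 2)*(j - 1)*(j + 7)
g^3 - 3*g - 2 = (g - 2)*(g + 1)^2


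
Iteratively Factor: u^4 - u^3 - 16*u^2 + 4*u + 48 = (u - 2)*(u^3 + u^2 - 14*u - 24) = (u - 2)*(u + 3)*(u^2 - 2*u - 8) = (u - 2)*(u + 2)*(u + 3)*(u - 4)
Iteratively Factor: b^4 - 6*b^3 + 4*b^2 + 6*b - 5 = (b - 5)*(b^3 - b^2 - b + 1) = (b - 5)*(b + 1)*(b^2 - 2*b + 1) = (b - 5)*(b - 1)*(b + 1)*(b - 1)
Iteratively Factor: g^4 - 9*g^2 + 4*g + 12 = (g - 2)*(g^3 + 2*g^2 - 5*g - 6) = (g - 2)*(g + 1)*(g^2 + g - 6) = (g - 2)^2*(g + 1)*(g + 3)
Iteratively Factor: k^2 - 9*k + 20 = (k - 5)*(k - 4)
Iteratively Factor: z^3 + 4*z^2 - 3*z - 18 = (z - 2)*(z^2 + 6*z + 9) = (z - 2)*(z + 3)*(z + 3)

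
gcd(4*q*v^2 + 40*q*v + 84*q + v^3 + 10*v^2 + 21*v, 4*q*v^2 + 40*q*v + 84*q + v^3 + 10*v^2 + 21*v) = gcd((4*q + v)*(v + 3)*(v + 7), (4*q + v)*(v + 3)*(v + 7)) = 4*q*v^2 + 40*q*v + 84*q + v^3 + 10*v^2 + 21*v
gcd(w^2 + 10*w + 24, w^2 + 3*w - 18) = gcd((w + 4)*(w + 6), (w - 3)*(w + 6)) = w + 6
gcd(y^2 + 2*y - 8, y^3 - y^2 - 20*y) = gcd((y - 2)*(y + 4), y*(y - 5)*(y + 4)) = y + 4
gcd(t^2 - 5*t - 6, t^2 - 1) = t + 1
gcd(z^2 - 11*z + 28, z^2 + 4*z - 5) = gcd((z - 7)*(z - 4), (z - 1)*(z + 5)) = 1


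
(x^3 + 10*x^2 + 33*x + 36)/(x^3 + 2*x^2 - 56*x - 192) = (x^2 + 6*x + 9)/(x^2 - 2*x - 48)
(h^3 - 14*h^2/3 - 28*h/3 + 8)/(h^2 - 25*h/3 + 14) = (3*h^2 + 4*h - 4)/(3*h - 7)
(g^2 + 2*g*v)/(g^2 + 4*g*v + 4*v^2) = g/(g + 2*v)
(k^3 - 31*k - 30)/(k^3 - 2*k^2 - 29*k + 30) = (k + 1)/(k - 1)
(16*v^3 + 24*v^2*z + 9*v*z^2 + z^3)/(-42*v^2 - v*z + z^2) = (16*v^3 + 24*v^2*z + 9*v*z^2 + z^3)/(-42*v^2 - v*z + z^2)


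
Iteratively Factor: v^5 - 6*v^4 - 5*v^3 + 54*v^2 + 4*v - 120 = (v + 2)*(v^4 - 8*v^3 + 11*v^2 + 32*v - 60) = (v - 3)*(v + 2)*(v^3 - 5*v^2 - 4*v + 20) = (v - 3)*(v - 2)*(v + 2)*(v^2 - 3*v - 10) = (v - 3)*(v - 2)*(v + 2)^2*(v - 5)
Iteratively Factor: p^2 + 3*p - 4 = (p - 1)*(p + 4)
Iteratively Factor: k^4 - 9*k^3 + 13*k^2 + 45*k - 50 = (k - 5)*(k^3 - 4*k^2 - 7*k + 10) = (k - 5)*(k - 1)*(k^2 - 3*k - 10) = (k - 5)*(k - 1)*(k + 2)*(k - 5)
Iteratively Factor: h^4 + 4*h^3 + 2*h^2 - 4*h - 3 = (h - 1)*(h^3 + 5*h^2 + 7*h + 3) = (h - 1)*(h + 1)*(h^2 + 4*h + 3) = (h - 1)*(h + 1)*(h + 3)*(h + 1)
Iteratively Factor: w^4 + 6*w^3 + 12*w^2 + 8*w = (w + 2)*(w^3 + 4*w^2 + 4*w) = (w + 2)^2*(w^2 + 2*w) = w*(w + 2)^2*(w + 2)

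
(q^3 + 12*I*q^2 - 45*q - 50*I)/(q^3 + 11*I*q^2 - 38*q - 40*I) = (q + 5*I)/(q + 4*I)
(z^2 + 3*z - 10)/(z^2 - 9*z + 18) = (z^2 + 3*z - 10)/(z^2 - 9*z + 18)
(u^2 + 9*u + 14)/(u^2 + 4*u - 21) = (u + 2)/(u - 3)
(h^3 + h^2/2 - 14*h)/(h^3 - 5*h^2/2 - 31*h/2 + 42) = h/(h - 3)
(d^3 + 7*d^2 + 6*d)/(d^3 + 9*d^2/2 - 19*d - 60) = 2*d*(d + 1)/(2*d^2 - 3*d - 20)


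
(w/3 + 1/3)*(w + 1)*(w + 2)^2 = w^4/3 + 2*w^3 + 13*w^2/3 + 4*w + 4/3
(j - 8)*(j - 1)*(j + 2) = j^3 - 7*j^2 - 10*j + 16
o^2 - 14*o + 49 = (o - 7)^2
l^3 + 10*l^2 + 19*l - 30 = (l - 1)*(l + 5)*(l + 6)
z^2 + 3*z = z*(z + 3)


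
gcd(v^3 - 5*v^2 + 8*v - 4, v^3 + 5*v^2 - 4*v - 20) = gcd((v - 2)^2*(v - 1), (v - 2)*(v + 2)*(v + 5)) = v - 2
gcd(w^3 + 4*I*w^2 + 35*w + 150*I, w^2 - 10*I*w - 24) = w - 6*I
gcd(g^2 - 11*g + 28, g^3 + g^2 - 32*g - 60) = 1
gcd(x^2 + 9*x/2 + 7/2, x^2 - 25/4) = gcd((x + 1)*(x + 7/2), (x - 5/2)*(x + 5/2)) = 1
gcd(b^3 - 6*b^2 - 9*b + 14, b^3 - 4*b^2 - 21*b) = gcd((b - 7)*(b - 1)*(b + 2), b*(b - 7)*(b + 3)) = b - 7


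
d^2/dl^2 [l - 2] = 0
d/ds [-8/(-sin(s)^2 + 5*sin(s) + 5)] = 8*(5 - 2*sin(s))*cos(s)/(5*sin(s) + cos(s)^2 + 4)^2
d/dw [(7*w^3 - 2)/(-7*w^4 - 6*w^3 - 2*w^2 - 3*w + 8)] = (49*w^6 - 14*w^4 - 98*w^3 + 132*w^2 - 8*w - 6)/(49*w^8 + 84*w^7 + 64*w^6 + 66*w^5 - 72*w^4 - 84*w^3 - 23*w^2 - 48*w + 64)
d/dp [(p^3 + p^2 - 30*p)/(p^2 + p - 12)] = (p^4 + 2*p^3 - 5*p^2 - 24*p + 360)/(p^4 + 2*p^3 - 23*p^2 - 24*p + 144)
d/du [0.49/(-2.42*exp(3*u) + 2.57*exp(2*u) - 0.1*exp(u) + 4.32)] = (3.5574*exp(2*u) - 2.5186*exp(u) + 0.049)*exp(u)/(2.42*exp(3*u) - 2.57*exp(2*u) + 0.1*exp(u) - 4.32)^2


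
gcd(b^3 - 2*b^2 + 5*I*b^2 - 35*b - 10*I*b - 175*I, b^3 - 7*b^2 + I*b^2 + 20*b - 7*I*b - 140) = b^2 + b*(-7 + 5*I) - 35*I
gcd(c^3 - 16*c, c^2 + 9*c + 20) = c + 4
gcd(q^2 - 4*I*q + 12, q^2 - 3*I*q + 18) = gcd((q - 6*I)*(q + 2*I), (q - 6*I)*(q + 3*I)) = q - 6*I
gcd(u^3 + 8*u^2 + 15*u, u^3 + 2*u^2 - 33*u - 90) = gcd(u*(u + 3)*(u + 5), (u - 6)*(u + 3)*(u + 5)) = u^2 + 8*u + 15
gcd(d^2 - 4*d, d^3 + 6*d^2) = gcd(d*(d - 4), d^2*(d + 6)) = d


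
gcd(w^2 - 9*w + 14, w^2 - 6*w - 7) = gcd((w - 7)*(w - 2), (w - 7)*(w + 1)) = w - 7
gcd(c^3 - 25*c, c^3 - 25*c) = c^3 - 25*c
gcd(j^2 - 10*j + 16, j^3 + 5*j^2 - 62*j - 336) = j - 8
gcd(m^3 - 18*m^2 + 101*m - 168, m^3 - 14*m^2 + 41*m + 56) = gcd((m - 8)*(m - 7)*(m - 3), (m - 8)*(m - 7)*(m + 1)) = m^2 - 15*m + 56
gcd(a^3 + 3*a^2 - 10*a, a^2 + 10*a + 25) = a + 5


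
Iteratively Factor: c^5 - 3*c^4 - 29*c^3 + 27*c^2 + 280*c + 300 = (c + 2)*(c^4 - 5*c^3 - 19*c^2 + 65*c + 150) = (c - 5)*(c + 2)*(c^3 - 19*c - 30) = (c - 5)*(c + 2)*(c + 3)*(c^2 - 3*c - 10) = (c - 5)^2*(c + 2)*(c + 3)*(c + 2)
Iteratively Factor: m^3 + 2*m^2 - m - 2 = (m - 1)*(m^2 + 3*m + 2) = (m - 1)*(m + 1)*(m + 2)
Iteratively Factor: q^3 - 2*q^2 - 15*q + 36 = (q - 3)*(q^2 + q - 12) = (q - 3)*(q + 4)*(q - 3)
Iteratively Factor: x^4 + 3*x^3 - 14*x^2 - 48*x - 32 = (x - 4)*(x^3 + 7*x^2 + 14*x + 8) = (x - 4)*(x + 4)*(x^2 + 3*x + 2) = (x - 4)*(x + 1)*(x + 4)*(x + 2)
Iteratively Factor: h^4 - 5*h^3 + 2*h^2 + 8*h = (h - 2)*(h^3 - 3*h^2 - 4*h) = (h - 2)*(h + 1)*(h^2 - 4*h) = h*(h - 2)*(h + 1)*(h - 4)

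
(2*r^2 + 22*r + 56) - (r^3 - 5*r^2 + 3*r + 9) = -r^3 + 7*r^2 + 19*r + 47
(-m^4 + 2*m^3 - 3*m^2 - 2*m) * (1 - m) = m^5 - 3*m^4 + 5*m^3 - m^2 - 2*m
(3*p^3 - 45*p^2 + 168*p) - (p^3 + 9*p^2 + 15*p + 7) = 2*p^3 - 54*p^2 + 153*p - 7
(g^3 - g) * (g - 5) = g^4 - 5*g^3 - g^2 + 5*g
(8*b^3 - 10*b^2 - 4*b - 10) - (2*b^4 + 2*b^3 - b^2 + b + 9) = -2*b^4 + 6*b^3 - 9*b^2 - 5*b - 19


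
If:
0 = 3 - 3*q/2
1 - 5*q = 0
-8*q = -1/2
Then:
No Solution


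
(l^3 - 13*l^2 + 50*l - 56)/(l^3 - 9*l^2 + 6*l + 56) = (l - 2)/(l + 2)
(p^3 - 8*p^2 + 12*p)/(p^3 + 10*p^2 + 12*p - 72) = p*(p - 6)/(p^2 + 12*p + 36)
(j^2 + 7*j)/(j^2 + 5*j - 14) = j/(j - 2)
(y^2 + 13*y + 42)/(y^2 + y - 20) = (y^2 + 13*y + 42)/(y^2 + y - 20)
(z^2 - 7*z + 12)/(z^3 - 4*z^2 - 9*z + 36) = 1/(z + 3)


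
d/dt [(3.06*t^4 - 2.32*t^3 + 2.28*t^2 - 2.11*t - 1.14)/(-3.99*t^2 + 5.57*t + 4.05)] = (-24.4188*t^5 + 60.3894*t^4 + 23.7272*t^3 - 23.9073*t^2 + 9.3708*t - 2.1957)/(15.9201*t^4 - 44.4486*t^3 - 1.2941*t^2 + 45.117*t + 16.4025)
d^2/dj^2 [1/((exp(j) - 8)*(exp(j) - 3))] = (4*exp(3*j) - 33*exp(2*j) + 25*exp(j) + 264)*exp(j)/(exp(6*j) - 33*exp(5*j) + 435*exp(4*j) - 2915*exp(3*j) + 10440*exp(2*j) - 19008*exp(j) + 13824)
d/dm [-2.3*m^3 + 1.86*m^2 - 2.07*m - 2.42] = -6.9*m^2 + 3.72*m - 2.07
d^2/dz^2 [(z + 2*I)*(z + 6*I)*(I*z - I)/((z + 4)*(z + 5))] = (z^3*(160 + 116*I) + z^2*(960 + 1272*I) + z*(-960 + 4488*I) - 9280 + 4984*I)/(z^6 + 27*z^5 + 303*z^4 + 1809*z^3 + 6060*z^2 + 10800*z + 8000)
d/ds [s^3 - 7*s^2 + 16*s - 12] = 3*s^2 - 14*s + 16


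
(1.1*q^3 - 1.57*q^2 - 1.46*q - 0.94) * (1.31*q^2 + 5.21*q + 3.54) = 1.441*q^5 + 3.6743*q^4 - 6.1983*q^3 - 14.3958*q^2 - 10.0658*q - 3.3276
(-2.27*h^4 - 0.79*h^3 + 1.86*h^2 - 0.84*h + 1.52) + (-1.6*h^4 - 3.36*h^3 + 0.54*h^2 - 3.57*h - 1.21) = -3.87*h^4 - 4.15*h^3 + 2.4*h^2 - 4.41*h + 0.31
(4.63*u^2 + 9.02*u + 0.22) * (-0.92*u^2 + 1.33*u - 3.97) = -4.2596*u^4 - 2.1405*u^3 - 6.5869*u^2 - 35.5168*u - 0.8734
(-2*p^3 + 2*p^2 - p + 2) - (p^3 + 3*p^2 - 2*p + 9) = -3*p^3 - p^2 + p - 7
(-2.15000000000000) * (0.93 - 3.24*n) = 6.966*n - 1.9995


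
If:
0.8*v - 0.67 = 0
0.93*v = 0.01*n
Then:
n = 77.89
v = 0.84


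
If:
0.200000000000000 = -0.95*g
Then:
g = -0.21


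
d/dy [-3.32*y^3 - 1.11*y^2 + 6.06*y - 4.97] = -9.96*y^2 - 2.22*y + 6.06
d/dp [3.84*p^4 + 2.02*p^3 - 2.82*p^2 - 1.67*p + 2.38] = 15.36*p^3 + 6.06*p^2 - 5.64*p - 1.67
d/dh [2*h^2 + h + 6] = 4*h + 1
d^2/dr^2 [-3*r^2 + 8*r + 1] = -6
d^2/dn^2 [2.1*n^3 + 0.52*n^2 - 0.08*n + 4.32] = 12.6*n + 1.04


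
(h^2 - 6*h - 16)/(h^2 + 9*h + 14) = (h - 8)/(h + 7)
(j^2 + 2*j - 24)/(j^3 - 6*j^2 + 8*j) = (j + 6)/(j*(j - 2))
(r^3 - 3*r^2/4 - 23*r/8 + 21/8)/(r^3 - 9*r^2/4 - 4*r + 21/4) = (r - 3/2)/(r - 3)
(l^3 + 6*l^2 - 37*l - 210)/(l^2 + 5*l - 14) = (l^2 - l - 30)/(l - 2)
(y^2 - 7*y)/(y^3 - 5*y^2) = (y - 7)/(y*(y - 5))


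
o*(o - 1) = o^2 - o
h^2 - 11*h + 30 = (h - 6)*(h - 5)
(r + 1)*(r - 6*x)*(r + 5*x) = r^3 - r^2*x + r^2 - 30*r*x^2 - r*x - 30*x^2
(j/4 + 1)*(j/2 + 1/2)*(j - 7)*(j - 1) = j^4/8 - 3*j^3/8 - 29*j^2/8 + 3*j/8 + 7/2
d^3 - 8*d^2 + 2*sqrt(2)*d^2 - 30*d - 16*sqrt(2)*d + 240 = (d - 8)*(d - 3*sqrt(2))*(d + 5*sqrt(2))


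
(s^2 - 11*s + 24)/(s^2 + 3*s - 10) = (s^2 - 11*s + 24)/(s^2 + 3*s - 10)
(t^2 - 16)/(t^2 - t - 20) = (t - 4)/(t - 5)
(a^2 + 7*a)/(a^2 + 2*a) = (a + 7)/(a + 2)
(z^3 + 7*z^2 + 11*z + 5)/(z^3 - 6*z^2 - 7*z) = (z^2 + 6*z + 5)/(z*(z - 7))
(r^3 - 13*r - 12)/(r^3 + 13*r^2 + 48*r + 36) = (r^2 - r - 12)/(r^2 + 12*r + 36)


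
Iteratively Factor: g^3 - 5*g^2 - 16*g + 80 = (g - 5)*(g^2 - 16) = (g - 5)*(g + 4)*(g - 4)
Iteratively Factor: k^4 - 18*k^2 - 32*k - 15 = (k + 1)*(k^3 - k^2 - 17*k - 15) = (k + 1)*(k + 3)*(k^2 - 4*k - 5) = (k - 5)*(k + 1)*(k + 3)*(k + 1)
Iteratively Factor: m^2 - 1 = (m - 1)*(m + 1)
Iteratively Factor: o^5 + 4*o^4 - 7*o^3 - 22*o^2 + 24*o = (o + 3)*(o^4 + o^3 - 10*o^2 + 8*o) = o*(o + 3)*(o^3 + o^2 - 10*o + 8) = o*(o - 2)*(o + 3)*(o^2 + 3*o - 4) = o*(o - 2)*(o - 1)*(o + 3)*(o + 4)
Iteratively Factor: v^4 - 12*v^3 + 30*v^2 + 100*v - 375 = (v - 5)*(v^3 - 7*v^2 - 5*v + 75) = (v - 5)^2*(v^2 - 2*v - 15) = (v - 5)^2*(v + 3)*(v - 5)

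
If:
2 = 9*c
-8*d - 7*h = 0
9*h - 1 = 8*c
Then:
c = 2/9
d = -175/648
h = 25/81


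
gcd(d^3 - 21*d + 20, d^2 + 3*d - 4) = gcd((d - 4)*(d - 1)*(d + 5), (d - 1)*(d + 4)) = d - 1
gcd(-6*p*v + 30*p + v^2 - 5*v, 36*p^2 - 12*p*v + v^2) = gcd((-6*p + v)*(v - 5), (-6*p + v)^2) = 6*p - v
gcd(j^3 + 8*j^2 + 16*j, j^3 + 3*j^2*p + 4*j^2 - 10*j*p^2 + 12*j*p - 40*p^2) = j + 4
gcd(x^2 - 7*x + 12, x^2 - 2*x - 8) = x - 4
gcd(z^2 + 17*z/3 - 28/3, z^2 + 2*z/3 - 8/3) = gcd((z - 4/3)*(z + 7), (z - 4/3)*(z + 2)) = z - 4/3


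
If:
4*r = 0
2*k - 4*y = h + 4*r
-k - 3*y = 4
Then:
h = -10*y - 8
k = -3*y - 4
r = 0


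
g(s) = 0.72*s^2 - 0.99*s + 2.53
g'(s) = 1.44*s - 0.99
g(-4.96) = 25.15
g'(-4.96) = -8.13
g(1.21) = 2.39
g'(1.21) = 0.75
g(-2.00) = 7.39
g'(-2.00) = -3.87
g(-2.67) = 10.31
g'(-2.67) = -4.83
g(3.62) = 8.38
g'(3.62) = 4.22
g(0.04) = 2.49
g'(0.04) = -0.93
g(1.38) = 2.53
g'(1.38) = 1.00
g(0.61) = 2.19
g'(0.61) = -0.11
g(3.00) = 6.04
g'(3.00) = 3.33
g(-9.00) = 69.76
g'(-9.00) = -13.95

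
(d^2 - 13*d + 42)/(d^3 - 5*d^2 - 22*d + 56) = (d - 6)/(d^2 + 2*d - 8)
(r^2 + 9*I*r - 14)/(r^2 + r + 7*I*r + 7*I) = (r + 2*I)/(r + 1)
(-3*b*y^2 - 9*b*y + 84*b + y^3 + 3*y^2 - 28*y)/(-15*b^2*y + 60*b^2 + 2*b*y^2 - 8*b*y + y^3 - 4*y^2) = (y + 7)/(5*b + y)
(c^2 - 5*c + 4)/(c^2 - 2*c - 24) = (-c^2 + 5*c - 4)/(-c^2 + 2*c + 24)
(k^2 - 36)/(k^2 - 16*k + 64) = (k^2 - 36)/(k^2 - 16*k + 64)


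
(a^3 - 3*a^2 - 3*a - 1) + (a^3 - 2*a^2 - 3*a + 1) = 2*a^3 - 5*a^2 - 6*a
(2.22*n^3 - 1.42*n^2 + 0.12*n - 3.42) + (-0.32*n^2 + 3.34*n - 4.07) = 2.22*n^3 - 1.74*n^2 + 3.46*n - 7.49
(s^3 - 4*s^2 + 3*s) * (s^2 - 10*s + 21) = s^5 - 14*s^4 + 64*s^3 - 114*s^2 + 63*s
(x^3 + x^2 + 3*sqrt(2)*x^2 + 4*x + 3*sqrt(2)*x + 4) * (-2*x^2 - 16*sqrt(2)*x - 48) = -2*x^5 - 22*sqrt(2)*x^4 - 2*x^4 - 152*x^3 - 22*sqrt(2)*x^3 - 208*sqrt(2)*x^2 - 152*x^2 - 208*sqrt(2)*x - 192*x - 192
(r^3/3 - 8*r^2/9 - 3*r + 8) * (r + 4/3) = r^4/3 - 4*r^3/9 - 113*r^2/27 + 4*r + 32/3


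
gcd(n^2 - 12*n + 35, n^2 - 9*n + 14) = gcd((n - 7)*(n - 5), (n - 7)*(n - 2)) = n - 7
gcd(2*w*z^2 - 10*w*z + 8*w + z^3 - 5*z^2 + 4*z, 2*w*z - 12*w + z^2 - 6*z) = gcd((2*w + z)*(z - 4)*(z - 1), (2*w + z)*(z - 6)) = 2*w + z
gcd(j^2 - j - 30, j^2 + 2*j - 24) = 1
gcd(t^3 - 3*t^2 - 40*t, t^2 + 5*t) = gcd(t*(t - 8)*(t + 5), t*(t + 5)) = t^2 + 5*t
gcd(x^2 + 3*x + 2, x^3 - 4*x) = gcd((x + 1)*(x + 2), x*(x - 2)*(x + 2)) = x + 2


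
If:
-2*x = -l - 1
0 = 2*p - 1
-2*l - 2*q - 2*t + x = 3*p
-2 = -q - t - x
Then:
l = -8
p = 1/2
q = 11/2 - t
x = -7/2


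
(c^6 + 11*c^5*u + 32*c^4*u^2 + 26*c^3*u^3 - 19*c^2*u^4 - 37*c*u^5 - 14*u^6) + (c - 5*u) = c^6 + 11*c^5*u + 32*c^4*u^2 + 26*c^3*u^3 - 19*c^2*u^4 - 37*c*u^5 + c - 14*u^6 - 5*u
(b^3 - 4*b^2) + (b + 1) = b^3 - 4*b^2 + b + 1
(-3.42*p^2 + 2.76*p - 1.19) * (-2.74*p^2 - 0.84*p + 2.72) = 9.3708*p^4 - 4.6896*p^3 - 8.3602*p^2 + 8.5068*p - 3.2368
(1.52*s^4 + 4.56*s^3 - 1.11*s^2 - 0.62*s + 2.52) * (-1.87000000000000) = -2.8424*s^4 - 8.5272*s^3 + 2.0757*s^2 + 1.1594*s - 4.7124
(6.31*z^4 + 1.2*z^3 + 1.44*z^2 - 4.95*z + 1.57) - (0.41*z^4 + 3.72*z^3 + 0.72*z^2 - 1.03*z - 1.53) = 5.9*z^4 - 2.52*z^3 + 0.72*z^2 - 3.92*z + 3.1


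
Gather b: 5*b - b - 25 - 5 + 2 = 4*b - 28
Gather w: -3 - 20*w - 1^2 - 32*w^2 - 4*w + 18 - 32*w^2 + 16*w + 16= -64*w^2 - 8*w + 30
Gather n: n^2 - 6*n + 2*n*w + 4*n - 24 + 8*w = n^2 + n*(2*w - 2) + 8*w - 24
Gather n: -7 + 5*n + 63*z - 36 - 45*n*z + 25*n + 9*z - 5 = n*(30 - 45*z) + 72*z - 48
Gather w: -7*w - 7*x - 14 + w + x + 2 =-6*w - 6*x - 12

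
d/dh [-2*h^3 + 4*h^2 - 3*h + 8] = -6*h^2 + 8*h - 3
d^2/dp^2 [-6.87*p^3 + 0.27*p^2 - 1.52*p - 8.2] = 0.54 - 41.22*p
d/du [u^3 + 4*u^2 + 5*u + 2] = 3*u^2 + 8*u + 5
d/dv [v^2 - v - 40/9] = 2*v - 1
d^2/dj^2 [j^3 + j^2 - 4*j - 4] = 6*j + 2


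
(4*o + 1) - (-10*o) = 14*o + 1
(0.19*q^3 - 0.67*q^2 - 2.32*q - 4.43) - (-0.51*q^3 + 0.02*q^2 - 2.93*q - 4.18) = 0.7*q^3 - 0.69*q^2 + 0.61*q - 0.25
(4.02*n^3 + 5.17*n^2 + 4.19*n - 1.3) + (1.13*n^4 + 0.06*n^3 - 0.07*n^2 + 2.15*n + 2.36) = 1.13*n^4 + 4.08*n^3 + 5.1*n^2 + 6.34*n + 1.06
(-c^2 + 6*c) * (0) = 0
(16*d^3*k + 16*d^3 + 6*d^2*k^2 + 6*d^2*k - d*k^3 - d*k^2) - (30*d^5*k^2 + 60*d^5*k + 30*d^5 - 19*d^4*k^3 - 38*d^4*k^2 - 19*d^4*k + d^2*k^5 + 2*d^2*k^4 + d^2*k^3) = -30*d^5*k^2 - 60*d^5*k - 30*d^5 + 19*d^4*k^3 + 38*d^4*k^2 + 19*d^4*k + 16*d^3*k + 16*d^3 - d^2*k^5 - 2*d^2*k^4 - d^2*k^3 + 6*d^2*k^2 + 6*d^2*k - d*k^3 - d*k^2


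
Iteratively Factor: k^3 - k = (k)*(k^2 - 1) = k*(k - 1)*(k + 1)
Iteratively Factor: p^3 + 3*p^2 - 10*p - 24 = (p + 2)*(p^2 + p - 12) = (p - 3)*(p + 2)*(p + 4)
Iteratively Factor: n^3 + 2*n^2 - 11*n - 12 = (n + 4)*(n^2 - 2*n - 3) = (n - 3)*(n + 4)*(n + 1)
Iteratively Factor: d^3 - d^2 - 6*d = (d + 2)*(d^2 - 3*d) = (d - 3)*(d + 2)*(d)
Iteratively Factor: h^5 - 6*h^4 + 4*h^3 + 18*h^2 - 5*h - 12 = (h - 1)*(h^4 - 5*h^3 - h^2 + 17*h + 12) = (h - 1)*(h + 1)*(h^3 - 6*h^2 + 5*h + 12) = (h - 3)*(h - 1)*(h + 1)*(h^2 - 3*h - 4) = (h - 4)*(h - 3)*(h - 1)*(h + 1)*(h + 1)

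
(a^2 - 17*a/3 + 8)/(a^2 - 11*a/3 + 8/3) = (a - 3)/(a - 1)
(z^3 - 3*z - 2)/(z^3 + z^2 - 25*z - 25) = (z^2 - z - 2)/(z^2 - 25)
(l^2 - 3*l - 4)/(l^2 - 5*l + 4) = (l + 1)/(l - 1)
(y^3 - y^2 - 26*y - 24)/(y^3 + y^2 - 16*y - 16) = (y - 6)/(y - 4)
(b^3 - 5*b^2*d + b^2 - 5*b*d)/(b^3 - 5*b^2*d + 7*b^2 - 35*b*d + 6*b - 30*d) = b/(b + 6)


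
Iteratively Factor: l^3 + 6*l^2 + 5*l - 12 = (l + 3)*(l^2 + 3*l - 4) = (l + 3)*(l + 4)*(l - 1)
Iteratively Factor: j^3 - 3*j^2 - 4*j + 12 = (j - 2)*(j^2 - j - 6) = (j - 2)*(j + 2)*(j - 3)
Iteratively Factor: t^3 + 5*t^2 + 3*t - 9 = (t + 3)*(t^2 + 2*t - 3) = (t + 3)^2*(t - 1)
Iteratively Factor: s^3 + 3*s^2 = (s)*(s^2 + 3*s) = s*(s + 3)*(s)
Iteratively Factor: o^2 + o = (o + 1)*(o)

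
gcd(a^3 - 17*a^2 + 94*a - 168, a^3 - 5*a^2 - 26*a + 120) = a^2 - 10*a + 24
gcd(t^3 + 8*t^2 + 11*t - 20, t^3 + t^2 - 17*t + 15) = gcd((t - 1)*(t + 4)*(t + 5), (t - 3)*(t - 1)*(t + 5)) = t^2 + 4*t - 5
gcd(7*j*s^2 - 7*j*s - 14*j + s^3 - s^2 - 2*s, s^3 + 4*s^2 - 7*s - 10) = s^2 - s - 2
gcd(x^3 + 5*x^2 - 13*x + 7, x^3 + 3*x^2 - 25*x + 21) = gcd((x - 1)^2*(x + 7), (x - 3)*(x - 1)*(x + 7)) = x^2 + 6*x - 7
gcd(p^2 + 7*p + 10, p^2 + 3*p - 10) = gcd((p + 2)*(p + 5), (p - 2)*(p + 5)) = p + 5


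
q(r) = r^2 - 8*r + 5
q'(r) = 2*r - 8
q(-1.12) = 15.21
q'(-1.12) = -10.24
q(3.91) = -10.99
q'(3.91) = -0.18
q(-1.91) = 23.93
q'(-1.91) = -11.82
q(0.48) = 1.39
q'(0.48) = -7.04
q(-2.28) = 28.44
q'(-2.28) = -12.56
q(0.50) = 1.25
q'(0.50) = -7.00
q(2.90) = -9.79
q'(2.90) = -2.20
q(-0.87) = 12.72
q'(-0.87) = -9.74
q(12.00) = 53.00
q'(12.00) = 16.00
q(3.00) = -10.00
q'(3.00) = -2.00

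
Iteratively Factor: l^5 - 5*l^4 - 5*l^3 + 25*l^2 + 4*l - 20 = (l - 5)*(l^4 - 5*l^2 + 4) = (l - 5)*(l + 1)*(l^3 - l^2 - 4*l + 4) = (l - 5)*(l - 2)*(l + 1)*(l^2 + l - 2) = (l - 5)*(l - 2)*(l + 1)*(l + 2)*(l - 1)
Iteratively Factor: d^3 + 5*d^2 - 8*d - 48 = (d - 3)*(d^2 + 8*d + 16) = (d - 3)*(d + 4)*(d + 4)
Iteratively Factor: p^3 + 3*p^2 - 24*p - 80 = (p + 4)*(p^2 - p - 20) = (p - 5)*(p + 4)*(p + 4)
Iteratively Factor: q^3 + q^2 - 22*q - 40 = (q - 5)*(q^2 + 6*q + 8) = (q - 5)*(q + 2)*(q + 4)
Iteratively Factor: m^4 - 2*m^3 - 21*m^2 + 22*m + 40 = (m + 4)*(m^3 - 6*m^2 + 3*m + 10) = (m - 2)*(m + 4)*(m^2 - 4*m - 5) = (m - 5)*(m - 2)*(m + 4)*(m + 1)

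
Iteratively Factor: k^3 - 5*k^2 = (k - 5)*(k^2) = k*(k - 5)*(k)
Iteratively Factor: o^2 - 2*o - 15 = (o + 3)*(o - 5)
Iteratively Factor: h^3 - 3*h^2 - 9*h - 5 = (h + 1)*(h^2 - 4*h - 5) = (h + 1)^2*(h - 5)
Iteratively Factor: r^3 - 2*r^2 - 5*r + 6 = (r - 3)*(r^2 + r - 2) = (r - 3)*(r + 2)*(r - 1)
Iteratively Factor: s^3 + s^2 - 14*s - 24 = (s + 3)*(s^2 - 2*s - 8) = (s - 4)*(s + 3)*(s + 2)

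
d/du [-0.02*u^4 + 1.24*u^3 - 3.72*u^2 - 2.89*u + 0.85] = -0.08*u^3 + 3.72*u^2 - 7.44*u - 2.89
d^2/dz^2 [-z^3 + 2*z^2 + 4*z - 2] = 4 - 6*z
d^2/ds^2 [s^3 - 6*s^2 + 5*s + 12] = 6*s - 12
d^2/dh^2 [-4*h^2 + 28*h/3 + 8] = -8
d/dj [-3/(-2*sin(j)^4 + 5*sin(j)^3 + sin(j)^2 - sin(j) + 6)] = 3*(-8*sin(j)^3 + 15*sin(j)^2 + 2*sin(j) - 1)*cos(j)/(-2*sin(j)^4 + 5*sin(j)^3 + sin(j)^2 - sin(j) + 6)^2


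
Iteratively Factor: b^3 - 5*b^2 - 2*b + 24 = (b - 3)*(b^2 - 2*b - 8) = (b - 3)*(b + 2)*(b - 4)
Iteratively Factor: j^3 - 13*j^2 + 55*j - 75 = (j - 3)*(j^2 - 10*j + 25) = (j - 5)*(j - 3)*(j - 5)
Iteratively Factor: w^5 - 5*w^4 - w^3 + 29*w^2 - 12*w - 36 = (w - 3)*(w^4 - 2*w^3 - 7*w^2 + 8*w + 12) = (w - 3)*(w + 2)*(w^3 - 4*w^2 + w + 6) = (w - 3)^2*(w + 2)*(w^2 - w - 2) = (w - 3)^2*(w - 2)*(w + 2)*(w + 1)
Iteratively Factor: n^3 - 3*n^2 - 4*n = (n)*(n^2 - 3*n - 4) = n*(n + 1)*(n - 4)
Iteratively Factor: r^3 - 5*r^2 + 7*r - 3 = (r - 1)*(r^2 - 4*r + 3) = (r - 3)*(r - 1)*(r - 1)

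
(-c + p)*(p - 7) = -c*p + 7*c + p^2 - 7*p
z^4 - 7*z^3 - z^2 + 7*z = z*(z - 7)*(z - 1)*(z + 1)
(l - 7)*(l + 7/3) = l^2 - 14*l/3 - 49/3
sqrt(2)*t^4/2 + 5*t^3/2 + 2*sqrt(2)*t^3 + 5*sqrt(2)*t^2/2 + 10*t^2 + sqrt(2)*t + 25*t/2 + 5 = (t + 1)^2*(t + 5*sqrt(2)/2)*(sqrt(2)*t/2 + sqrt(2))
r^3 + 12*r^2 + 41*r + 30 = (r + 1)*(r + 5)*(r + 6)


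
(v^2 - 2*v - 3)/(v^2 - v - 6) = (v + 1)/(v + 2)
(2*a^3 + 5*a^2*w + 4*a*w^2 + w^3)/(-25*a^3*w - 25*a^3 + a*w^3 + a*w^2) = (2*a^3 + 5*a^2*w + 4*a*w^2 + w^3)/(a*(-25*a^2*w - 25*a^2 + w^3 + w^2))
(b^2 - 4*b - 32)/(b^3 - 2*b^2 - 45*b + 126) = (b^2 - 4*b - 32)/(b^3 - 2*b^2 - 45*b + 126)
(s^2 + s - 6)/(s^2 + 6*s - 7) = (s^2 + s - 6)/(s^2 + 6*s - 7)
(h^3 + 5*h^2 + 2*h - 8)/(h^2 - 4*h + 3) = (h^2 + 6*h + 8)/(h - 3)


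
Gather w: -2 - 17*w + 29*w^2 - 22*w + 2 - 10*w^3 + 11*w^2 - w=-10*w^3 + 40*w^2 - 40*w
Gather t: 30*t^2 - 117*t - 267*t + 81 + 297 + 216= 30*t^2 - 384*t + 594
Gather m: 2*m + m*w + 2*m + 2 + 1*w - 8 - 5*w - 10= m*(w + 4) - 4*w - 16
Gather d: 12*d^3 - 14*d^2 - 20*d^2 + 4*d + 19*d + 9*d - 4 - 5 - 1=12*d^3 - 34*d^2 + 32*d - 10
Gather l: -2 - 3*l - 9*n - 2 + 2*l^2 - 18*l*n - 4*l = 2*l^2 + l*(-18*n - 7) - 9*n - 4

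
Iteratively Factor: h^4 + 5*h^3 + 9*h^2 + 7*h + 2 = (h + 2)*(h^3 + 3*h^2 + 3*h + 1) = (h + 1)*(h + 2)*(h^2 + 2*h + 1) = (h + 1)^2*(h + 2)*(h + 1)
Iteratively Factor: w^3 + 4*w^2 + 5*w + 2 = (w + 2)*(w^2 + 2*w + 1) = (w + 1)*(w + 2)*(w + 1)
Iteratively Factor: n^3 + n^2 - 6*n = (n)*(n^2 + n - 6) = n*(n - 2)*(n + 3)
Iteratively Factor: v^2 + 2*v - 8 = (v + 4)*(v - 2)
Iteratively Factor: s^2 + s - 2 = (s - 1)*(s + 2)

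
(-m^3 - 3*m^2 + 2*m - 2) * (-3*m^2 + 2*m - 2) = 3*m^5 + 7*m^4 - 10*m^3 + 16*m^2 - 8*m + 4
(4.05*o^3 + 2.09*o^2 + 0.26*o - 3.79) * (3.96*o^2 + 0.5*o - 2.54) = 16.038*o^5 + 10.3014*o^4 - 8.2124*o^3 - 20.187*o^2 - 2.5554*o + 9.6266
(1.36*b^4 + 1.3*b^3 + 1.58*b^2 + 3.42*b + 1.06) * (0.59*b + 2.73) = 0.8024*b^5 + 4.4798*b^4 + 4.4812*b^3 + 6.3312*b^2 + 9.962*b + 2.8938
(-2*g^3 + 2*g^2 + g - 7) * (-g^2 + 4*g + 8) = 2*g^5 - 10*g^4 - 9*g^3 + 27*g^2 - 20*g - 56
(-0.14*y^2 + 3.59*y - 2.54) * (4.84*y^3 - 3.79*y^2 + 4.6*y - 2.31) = -0.6776*y^5 + 17.9062*y^4 - 26.5437*y^3 + 26.464*y^2 - 19.9769*y + 5.8674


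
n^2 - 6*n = n*(n - 6)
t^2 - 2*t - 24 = (t - 6)*(t + 4)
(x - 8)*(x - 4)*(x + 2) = x^3 - 10*x^2 + 8*x + 64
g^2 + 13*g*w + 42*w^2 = (g + 6*w)*(g + 7*w)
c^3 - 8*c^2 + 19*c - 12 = (c - 4)*(c - 3)*(c - 1)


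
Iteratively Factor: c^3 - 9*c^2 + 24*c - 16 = (c - 4)*(c^2 - 5*c + 4) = (c - 4)*(c - 1)*(c - 4)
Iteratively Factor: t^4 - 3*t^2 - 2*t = (t + 1)*(t^3 - t^2 - 2*t) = (t + 1)^2*(t^2 - 2*t) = t*(t + 1)^2*(t - 2)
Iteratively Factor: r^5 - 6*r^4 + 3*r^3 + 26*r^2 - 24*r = (r - 4)*(r^4 - 2*r^3 - 5*r^2 + 6*r) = (r - 4)*(r + 2)*(r^3 - 4*r^2 + 3*r) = (r - 4)*(r - 3)*(r + 2)*(r^2 - r) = r*(r - 4)*(r - 3)*(r + 2)*(r - 1)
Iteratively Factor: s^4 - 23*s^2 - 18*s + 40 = (s + 4)*(s^3 - 4*s^2 - 7*s + 10) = (s + 2)*(s + 4)*(s^2 - 6*s + 5) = (s - 5)*(s + 2)*(s + 4)*(s - 1)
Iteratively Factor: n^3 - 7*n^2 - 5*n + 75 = (n - 5)*(n^2 - 2*n - 15) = (n - 5)*(n + 3)*(n - 5)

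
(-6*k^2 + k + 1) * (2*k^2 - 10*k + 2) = -12*k^4 + 62*k^3 - 20*k^2 - 8*k + 2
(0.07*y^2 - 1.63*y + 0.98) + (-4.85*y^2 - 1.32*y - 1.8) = -4.78*y^2 - 2.95*y - 0.82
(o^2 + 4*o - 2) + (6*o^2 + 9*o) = 7*o^2 + 13*o - 2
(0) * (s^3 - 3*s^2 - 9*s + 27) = 0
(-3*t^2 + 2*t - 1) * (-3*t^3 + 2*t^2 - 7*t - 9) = 9*t^5 - 12*t^4 + 28*t^3 + 11*t^2 - 11*t + 9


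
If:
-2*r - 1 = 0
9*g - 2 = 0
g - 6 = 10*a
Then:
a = -26/45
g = 2/9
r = -1/2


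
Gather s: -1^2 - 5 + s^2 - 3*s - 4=s^2 - 3*s - 10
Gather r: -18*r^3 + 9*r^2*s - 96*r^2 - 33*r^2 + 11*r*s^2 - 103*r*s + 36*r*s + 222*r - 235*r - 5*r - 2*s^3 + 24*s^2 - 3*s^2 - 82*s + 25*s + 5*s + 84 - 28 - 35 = -18*r^3 + r^2*(9*s - 129) + r*(11*s^2 - 67*s - 18) - 2*s^3 + 21*s^2 - 52*s + 21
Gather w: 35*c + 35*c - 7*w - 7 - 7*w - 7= 70*c - 14*w - 14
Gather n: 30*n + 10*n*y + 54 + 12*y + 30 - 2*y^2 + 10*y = n*(10*y + 30) - 2*y^2 + 22*y + 84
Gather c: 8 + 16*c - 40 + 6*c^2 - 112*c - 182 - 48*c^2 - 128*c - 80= -42*c^2 - 224*c - 294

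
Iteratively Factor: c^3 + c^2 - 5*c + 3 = (c + 3)*(c^2 - 2*c + 1) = (c - 1)*(c + 3)*(c - 1)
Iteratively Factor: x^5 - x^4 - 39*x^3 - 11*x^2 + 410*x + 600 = (x + 3)*(x^4 - 4*x^3 - 27*x^2 + 70*x + 200) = (x + 3)*(x + 4)*(x^3 - 8*x^2 + 5*x + 50) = (x + 2)*(x + 3)*(x + 4)*(x^2 - 10*x + 25) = (x - 5)*(x + 2)*(x + 3)*(x + 4)*(x - 5)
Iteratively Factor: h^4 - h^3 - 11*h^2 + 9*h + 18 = (h - 2)*(h^3 + h^2 - 9*h - 9) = (h - 2)*(h + 1)*(h^2 - 9) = (h - 2)*(h + 1)*(h + 3)*(h - 3)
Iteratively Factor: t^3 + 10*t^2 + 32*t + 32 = (t + 4)*(t^2 + 6*t + 8) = (t + 4)^2*(t + 2)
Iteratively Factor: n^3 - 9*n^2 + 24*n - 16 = (n - 1)*(n^2 - 8*n + 16) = (n - 4)*(n - 1)*(n - 4)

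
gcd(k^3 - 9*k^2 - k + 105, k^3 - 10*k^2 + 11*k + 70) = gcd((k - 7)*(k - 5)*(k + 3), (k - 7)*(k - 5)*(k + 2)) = k^2 - 12*k + 35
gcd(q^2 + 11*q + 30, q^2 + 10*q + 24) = q + 6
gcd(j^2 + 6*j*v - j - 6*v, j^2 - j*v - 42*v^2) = j + 6*v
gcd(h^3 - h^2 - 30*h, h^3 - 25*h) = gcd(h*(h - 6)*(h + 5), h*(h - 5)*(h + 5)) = h^2 + 5*h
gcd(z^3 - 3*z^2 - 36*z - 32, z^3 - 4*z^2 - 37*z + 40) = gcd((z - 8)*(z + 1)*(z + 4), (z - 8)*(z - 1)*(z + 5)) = z - 8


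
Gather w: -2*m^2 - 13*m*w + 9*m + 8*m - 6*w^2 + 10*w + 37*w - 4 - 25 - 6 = -2*m^2 + 17*m - 6*w^2 + w*(47 - 13*m) - 35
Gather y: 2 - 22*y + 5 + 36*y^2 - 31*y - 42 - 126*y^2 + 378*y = -90*y^2 + 325*y - 35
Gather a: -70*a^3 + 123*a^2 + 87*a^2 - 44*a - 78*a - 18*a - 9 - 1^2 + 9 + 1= -70*a^3 + 210*a^2 - 140*a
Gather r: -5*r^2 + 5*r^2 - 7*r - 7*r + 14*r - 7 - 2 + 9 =0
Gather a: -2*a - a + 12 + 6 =18 - 3*a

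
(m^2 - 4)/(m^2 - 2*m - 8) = (m - 2)/(m - 4)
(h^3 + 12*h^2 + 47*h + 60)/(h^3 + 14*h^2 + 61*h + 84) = (h + 5)/(h + 7)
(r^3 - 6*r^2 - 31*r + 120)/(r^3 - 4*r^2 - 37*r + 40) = (r - 3)/(r - 1)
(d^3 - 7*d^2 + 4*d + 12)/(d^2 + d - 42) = (d^2 - d - 2)/(d + 7)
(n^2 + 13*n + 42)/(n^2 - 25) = (n^2 + 13*n + 42)/(n^2 - 25)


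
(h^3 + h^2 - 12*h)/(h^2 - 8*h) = (h^2 + h - 12)/(h - 8)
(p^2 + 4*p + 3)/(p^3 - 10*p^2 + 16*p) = (p^2 + 4*p + 3)/(p*(p^2 - 10*p + 16))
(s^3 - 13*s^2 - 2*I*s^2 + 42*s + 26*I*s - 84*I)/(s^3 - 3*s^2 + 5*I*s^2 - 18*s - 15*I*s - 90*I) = (s^2 - s*(7 + 2*I) + 14*I)/(s^2 + s*(3 + 5*I) + 15*I)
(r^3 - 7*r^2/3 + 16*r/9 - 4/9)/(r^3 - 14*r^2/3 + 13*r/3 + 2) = (9*r^3 - 21*r^2 + 16*r - 4)/(3*(3*r^3 - 14*r^2 + 13*r + 6))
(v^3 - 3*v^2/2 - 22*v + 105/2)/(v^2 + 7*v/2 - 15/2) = (2*v^2 - 13*v + 21)/(2*v - 3)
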